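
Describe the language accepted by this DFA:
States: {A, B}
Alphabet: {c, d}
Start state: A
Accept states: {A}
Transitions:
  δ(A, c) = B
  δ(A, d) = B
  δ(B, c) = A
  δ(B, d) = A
Testing a few strings:
  'dc' → accept
  'cd' → accept
  'c' → reject
  'dcd' → reject
State roles: A=even length so far; B=odd length so far
All strings over {c,d} of even length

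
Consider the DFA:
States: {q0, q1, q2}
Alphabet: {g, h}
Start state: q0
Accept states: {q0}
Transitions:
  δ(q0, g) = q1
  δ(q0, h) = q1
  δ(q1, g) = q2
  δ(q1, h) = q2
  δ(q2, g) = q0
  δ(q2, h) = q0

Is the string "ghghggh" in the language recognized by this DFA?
Processing string "ghghggh":
  q0 --g--> q1
  q1 --h--> q2
  q2 --g--> q0
  q0 --h--> q1
  q1 --g--> q2
  q2 --g--> q0
  q0 --h--> q1
Final state: q1
Accept states: {q0}
No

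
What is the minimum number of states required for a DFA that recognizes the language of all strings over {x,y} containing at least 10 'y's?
By Myhill–Nerode, count the distinguishable equivalence classes: 11 classes — having seen 0, 1, …, 9, or ≥10 copies of 'y'; any two classes i < j (j ≤ 10) are distinguished by the string y^(10−j), which takes class j to 10 copies (accepted) but leaves class i below 10 (rejected).
11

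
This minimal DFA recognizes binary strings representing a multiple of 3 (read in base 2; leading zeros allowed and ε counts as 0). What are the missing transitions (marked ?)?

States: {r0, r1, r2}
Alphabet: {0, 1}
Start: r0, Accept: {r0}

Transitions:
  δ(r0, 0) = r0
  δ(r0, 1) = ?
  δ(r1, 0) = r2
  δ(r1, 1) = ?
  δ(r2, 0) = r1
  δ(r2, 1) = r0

From the language and accept set, identify what each state tracks — r0: value ≡ 0 (mod 3); r1: value ≡ 2 (mod 3); r2: value ≡ 1 (mod 3).
Each missing δ(q, a) is the state matching the new tracked value after reading a.
δ(r0, 1) = r2; δ(r1, 1) = r1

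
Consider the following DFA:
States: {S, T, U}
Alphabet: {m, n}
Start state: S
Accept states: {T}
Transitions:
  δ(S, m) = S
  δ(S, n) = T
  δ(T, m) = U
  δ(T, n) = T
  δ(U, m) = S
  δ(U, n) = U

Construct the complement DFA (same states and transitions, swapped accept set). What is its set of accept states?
Complement accept states = All states \ Original accept states
= {S, T, U} \ {T}
{S, U}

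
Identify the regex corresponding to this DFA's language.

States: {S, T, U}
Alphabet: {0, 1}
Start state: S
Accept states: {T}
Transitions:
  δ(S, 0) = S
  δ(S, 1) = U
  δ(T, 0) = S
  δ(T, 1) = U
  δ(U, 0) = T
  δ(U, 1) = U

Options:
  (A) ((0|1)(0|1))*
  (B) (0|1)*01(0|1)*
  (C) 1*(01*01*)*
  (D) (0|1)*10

Check each option against the DFA on short strings; one disagreement eliminates an option:
  (A) ((0|1)(0|1))*: on ε the DFA stays in S and rejects (S ∉ Accept), but the regex matches it → eliminate
  (B) (0|1)*01(0|1)*: on '01' the DFA goes S → S → U and rejects (U ∉ Accept), but the regex matches it → eliminate
  (C) 1*(01*01*)*: on ε the DFA stays in S and rejects (S ∉ Accept), but the regex matches it → eliminate
  (D) (0|1)*10: agrees with the DFA on every string of length ≤ 6
Only (D) is consistent with the DFA.
(D) (0|1)*10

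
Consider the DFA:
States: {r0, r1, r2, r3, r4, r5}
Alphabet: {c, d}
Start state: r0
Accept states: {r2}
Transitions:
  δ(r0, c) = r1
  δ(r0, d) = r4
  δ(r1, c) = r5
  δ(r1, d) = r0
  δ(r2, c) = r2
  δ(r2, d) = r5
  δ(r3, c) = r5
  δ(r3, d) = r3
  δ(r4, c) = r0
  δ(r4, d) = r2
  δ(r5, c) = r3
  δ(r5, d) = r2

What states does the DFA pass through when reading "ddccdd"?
read 'd': r0 → r4
  read 'd': r4 → r2
  read 'c': r2 → r2
  read 'c': r2 → r2
  read 'd': r2 → r5
  read 'd': r5 → r2
r0 -> r4 -> r2 -> r2 -> r2 -> r5 -> r2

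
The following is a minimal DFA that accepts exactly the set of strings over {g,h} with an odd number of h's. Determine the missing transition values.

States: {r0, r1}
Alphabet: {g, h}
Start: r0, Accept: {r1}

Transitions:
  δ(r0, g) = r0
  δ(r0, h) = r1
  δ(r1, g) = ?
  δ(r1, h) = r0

From the language and accept set, identify what each state tracks — r0: even number of h's so far; r1: odd number of h's so far.
Each missing δ(q, a) is the state matching the new tracked value after reading a.
δ(r1, g) = r1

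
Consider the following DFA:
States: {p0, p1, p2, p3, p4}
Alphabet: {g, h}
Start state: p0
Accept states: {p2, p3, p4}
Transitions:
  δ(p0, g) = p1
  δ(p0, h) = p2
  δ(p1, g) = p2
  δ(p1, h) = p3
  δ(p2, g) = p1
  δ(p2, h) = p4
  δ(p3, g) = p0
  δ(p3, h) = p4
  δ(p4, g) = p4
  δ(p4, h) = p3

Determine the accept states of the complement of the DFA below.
Complement accept states = All states \ Original accept states
= {p0, p1, p2, p3, p4} \ {p2, p3, p4}
{p0, p1}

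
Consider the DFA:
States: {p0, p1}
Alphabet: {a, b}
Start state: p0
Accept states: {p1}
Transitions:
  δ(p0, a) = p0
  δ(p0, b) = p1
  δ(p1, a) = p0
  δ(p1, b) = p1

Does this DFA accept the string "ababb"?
Processing string "ababb":
  p0 --a--> p0
  p0 --b--> p1
  p1 --a--> p0
  p0 --b--> p1
  p1 --b--> p1
Final state: p1
Accept states: {p1}
Yes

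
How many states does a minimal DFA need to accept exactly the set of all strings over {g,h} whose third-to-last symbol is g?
By Myhill–Nerode, count the distinguishable equivalence classes: 2^3 = 8 classes — the DFA must remember the last 3 symbols read; every pair of distinct length-3 suffixes is distinguishable by some continuation.
8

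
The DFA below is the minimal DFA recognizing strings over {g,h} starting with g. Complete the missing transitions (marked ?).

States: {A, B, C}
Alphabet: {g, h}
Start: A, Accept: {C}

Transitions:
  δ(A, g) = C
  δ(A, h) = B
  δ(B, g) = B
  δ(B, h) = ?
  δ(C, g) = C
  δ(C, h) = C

From the language and accept set, identify what each state tracks — A: no input read; B: started with h (dead); C: started with g.
Each missing δ(q, a) is the state matching the new tracked value after reading a.
δ(B, h) = B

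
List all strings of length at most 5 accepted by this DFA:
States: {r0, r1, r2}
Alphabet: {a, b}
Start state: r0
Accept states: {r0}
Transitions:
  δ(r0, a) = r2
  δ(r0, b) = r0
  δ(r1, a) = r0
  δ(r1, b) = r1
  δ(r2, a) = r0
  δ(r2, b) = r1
ε, b, aa, bb, aab, aba, baa, bbb, aaaa, aabb, abab, abba, baab, baba, bbaa, bbbb, aaaab, aaaba, aabaa, aabbb, abaaa, ababb, abbab, abbba, baaaa, baabb, babab, babba, bbaab, bbaba, bbbaa, bbbbb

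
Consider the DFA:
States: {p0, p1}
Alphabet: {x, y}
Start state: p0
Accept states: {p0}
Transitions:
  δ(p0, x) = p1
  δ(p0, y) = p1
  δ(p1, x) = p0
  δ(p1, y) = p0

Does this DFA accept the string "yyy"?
Processing string "yyy":
  p0 --y--> p1
  p1 --y--> p0
  p0 --y--> p1
Final state: p1
Accept states: {p0}
No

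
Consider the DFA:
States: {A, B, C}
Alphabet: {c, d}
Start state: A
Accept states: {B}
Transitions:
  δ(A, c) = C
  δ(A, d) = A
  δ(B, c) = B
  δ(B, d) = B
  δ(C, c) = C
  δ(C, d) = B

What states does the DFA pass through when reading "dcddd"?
read 'd': A → A
  read 'c': A → C
  read 'd': C → B
  read 'd': B → B
  read 'd': B → B
A -> A -> C -> B -> B -> B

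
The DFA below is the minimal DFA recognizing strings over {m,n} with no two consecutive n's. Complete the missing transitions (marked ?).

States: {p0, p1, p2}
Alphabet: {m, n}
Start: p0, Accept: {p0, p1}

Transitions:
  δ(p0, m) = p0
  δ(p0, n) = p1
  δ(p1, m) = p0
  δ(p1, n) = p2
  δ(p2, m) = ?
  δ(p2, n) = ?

From the language and accept set, identify what each state tracks — p0: last symbol not n (ok); p1: last symbol n (ok); p2: saw nn (dead).
Each missing δ(q, a) is the state matching the new tracked value after reading a.
δ(p2, m) = p2; δ(p2, n) = p2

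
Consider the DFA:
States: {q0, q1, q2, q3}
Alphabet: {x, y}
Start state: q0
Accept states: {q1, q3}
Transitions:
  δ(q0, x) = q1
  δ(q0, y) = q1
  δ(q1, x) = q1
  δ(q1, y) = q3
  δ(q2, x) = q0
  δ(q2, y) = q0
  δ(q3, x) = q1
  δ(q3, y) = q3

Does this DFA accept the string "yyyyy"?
Processing string "yyyyy":
  q0 --y--> q1
  q1 --y--> q3
  q3 --y--> q3
  q3 --y--> q3
  q3 --y--> q3
Final state: q3
Accept states: {q1, q3}
Yes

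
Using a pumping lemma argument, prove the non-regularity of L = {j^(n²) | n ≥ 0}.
Assume L is regular with pumping length p. Idea: pumping adds a fixed amount, but gaps between consecutive squares grow.
Choose s = j^(p²) (length p² ≥ p). By the pumping lemma, s = xyz with |xy| ≤ p, |y| > 0, so |y| = k with 1 ≤ k ≤ p. Then |xy²z| = p²+k. Since p² < p²+k ≤ p²+p < (p+1)², the length p²+k lies strictly between consecutive squares, so it is not a perfect square and xy²z ∉ L.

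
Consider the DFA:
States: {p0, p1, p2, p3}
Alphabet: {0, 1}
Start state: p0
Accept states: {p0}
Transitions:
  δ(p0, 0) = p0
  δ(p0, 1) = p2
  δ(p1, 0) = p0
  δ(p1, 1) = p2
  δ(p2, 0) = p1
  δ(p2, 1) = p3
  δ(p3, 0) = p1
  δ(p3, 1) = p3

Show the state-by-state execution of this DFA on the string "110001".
read '1': p0 → p2
  read '1': p2 → p3
  read '0': p3 → p1
  read '0': p1 → p0
  read '0': p0 → p0
  read '1': p0 → p2
p0 -> p2 -> p3 -> p1 -> p0 -> p0 -> p2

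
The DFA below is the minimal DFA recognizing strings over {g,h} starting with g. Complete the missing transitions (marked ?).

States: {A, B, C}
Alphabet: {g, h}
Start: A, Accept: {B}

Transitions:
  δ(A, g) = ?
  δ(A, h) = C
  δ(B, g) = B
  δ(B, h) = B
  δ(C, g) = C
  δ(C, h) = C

From the language and accept set, identify what each state tracks — A: no input read; B: started with g; C: started with h (dead).
Each missing δ(q, a) is the state matching the new tracked value after reading a.
δ(A, g) = B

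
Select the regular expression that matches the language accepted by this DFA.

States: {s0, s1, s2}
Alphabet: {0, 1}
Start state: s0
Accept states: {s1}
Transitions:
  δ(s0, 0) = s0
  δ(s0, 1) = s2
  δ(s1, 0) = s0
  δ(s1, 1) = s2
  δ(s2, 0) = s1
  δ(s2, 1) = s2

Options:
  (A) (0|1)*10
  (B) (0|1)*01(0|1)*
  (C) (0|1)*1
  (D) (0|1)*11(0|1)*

Check each option against the DFA on short strings; one disagreement eliminates an option:
  (A) (0|1)*10: agrees with the DFA on every string of length ≤ 6
  (B) (0|1)*01(0|1)*: on '01' the DFA goes s0 → s0 → s2 and rejects (s2 ∉ Accept), but the regex matches it → eliminate
  (C) (0|1)*1: on '1' the DFA goes s0 → s2 and rejects (s2 ∉ Accept), but the regex matches it → eliminate
  (D) (0|1)*11(0|1)*: on '10' the DFA goes s0 → s2 → s1 and accepts (s1 ∈ Accept), but the regex does not match it → eliminate
Only (A) is consistent with the DFA.
(A) (0|1)*10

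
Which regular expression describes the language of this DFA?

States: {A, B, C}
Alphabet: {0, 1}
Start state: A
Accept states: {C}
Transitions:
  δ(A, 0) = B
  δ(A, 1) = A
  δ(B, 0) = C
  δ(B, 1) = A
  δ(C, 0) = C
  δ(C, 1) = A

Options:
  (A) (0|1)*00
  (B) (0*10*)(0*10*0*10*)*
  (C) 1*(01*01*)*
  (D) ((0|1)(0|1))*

Check each option against the DFA on short strings; one disagreement eliminates an option:
  (A) (0|1)*00: agrees with the DFA on every string of length ≤ 6
  (B) (0*10*)(0*10*0*10*)*: on '1' the DFA goes A → A and rejects (A ∉ Accept), but the regex matches it → eliminate
  (C) 1*(01*01*)*: on ε the DFA stays in A and rejects (A ∉ Accept), but the regex matches it → eliminate
  (D) ((0|1)(0|1))*: on ε the DFA stays in A and rejects (A ∉ Accept), but the regex matches it → eliminate
Only (A) is consistent with the DFA.
(A) (0|1)*00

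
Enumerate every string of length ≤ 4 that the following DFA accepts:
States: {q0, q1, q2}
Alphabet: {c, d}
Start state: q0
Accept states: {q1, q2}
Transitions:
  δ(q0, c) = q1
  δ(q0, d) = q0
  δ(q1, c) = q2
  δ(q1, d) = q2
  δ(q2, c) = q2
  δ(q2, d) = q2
c, cc, cd, dc, ccc, ccd, cdc, cdd, dcc, dcd, ddc, cccc, cccd, ccdc, ccdd, cdcc, cdcd, cddc, cddd, dccc, dccd, dcdc, dcdd, ddcc, ddcd, dddc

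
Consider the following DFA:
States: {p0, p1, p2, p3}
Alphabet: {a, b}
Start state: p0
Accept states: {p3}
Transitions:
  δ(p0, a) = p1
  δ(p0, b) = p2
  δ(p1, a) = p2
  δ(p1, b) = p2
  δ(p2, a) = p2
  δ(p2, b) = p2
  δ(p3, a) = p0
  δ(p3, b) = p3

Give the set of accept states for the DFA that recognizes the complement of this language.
Complement accept states = All states \ Original accept states
= {p0, p1, p2, p3} \ {p3}
{p0, p1, p2}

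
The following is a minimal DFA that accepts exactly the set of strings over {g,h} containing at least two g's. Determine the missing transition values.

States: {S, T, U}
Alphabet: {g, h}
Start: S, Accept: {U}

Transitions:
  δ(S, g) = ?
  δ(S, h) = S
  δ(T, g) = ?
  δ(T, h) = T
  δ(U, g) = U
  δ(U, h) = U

From the language and accept set, identify what each state tracks — S: zero g's seen; T: one g seen; U: ≥ two g's seen.
Each missing δ(q, a) is the state matching the new tracked value after reading a.
δ(S, g) = T; δ(T, g) = U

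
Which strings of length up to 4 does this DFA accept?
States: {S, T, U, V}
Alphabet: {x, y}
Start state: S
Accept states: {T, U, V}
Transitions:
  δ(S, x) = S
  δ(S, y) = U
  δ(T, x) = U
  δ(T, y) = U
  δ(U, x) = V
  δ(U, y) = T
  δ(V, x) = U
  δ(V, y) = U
y, xy, yx, yy, xxy, xyx, xyy, yxx, yxy, yyx, yyy, xxxy, xxyx, xxyy, xyxx, xyxy, xyyx, xyyy, yxxx, yxxy, yxyx, yxyy, yyxx, yyxy, yyyx, yyyy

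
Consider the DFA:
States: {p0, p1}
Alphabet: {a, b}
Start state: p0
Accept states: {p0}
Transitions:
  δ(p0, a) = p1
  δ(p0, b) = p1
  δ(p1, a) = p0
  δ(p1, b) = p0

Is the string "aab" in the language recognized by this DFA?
Processing string "aab":
  p0 --a--> p1
  p1 --a--> p0
  p0 --b--> p1
Final state: p1
Accept states: {p0}
No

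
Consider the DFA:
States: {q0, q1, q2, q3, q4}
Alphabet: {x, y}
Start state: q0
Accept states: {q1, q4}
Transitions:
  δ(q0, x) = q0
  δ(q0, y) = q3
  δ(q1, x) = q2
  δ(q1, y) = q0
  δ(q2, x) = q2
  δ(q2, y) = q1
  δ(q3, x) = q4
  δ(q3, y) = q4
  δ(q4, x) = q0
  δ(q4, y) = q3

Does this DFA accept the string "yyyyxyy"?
Processing string "yyyyxyy":
  q0 --y--> q3
  q3 --y--> q4
  q4 --y--> q3
  q3 --y--> q4
  q4 --x--> q0
  q0 --y--> q3
  q3 --y--> q4
Final state: q4
Accept states: {q1, q4}
Yes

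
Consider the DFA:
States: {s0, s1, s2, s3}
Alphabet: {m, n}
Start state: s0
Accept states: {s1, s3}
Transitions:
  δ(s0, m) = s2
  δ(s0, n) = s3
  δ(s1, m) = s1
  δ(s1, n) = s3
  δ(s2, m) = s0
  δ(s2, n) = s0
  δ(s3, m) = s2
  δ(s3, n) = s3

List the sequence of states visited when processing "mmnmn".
read 'm': s0 → s2
  read 'm': s2 → s0
  read 'n': s0 → s3
  read 'm': s3 → s2
  read 'n': s2 → s0
s0 -> s2 -> s0 -> s3 -> s2 -> s0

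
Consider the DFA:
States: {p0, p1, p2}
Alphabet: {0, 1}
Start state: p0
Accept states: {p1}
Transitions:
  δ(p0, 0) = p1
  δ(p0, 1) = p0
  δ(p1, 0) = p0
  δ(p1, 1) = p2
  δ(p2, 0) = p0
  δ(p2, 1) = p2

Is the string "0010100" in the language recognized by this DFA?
Processing string "0010100":
  p0 --0--> p1
  p1 --0--> p0
  p0 --1--> p0
  p0 --0--> p1
  p1 --1--> p2
  p2 --0--> p0
  p0 --0--> p1
Final state: p1
Accept states: {p1}
Yes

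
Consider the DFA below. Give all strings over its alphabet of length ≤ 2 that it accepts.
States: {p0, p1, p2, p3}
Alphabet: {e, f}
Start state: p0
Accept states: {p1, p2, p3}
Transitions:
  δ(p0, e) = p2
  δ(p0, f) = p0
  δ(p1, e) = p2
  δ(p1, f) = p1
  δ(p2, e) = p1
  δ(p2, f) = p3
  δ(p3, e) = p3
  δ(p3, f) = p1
e, ee, ef, fe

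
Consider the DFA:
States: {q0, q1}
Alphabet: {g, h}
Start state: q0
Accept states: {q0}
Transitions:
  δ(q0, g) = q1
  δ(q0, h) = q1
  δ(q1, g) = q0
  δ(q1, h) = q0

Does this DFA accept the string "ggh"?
Processing string "ggh":
  q0 --g--> q1
  q1 --g--> q0
  q0 --h--> q1
Final state: q1
Accept states: {q0}
No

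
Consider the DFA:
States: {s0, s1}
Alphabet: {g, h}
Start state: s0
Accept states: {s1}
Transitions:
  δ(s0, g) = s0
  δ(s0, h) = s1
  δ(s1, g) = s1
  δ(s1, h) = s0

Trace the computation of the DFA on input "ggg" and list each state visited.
read 'g': s0 → s0
  read 'g': s0 → s0
  read 'g': s0 → s0
s0 -> s0 -> s0 -> s0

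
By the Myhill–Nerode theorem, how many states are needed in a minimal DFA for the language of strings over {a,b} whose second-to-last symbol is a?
By Myhill–Nerode, count the distinguishable equivalence classes: 2^2 = 4 classes — the DFA must remember the last 2 symbols read; every pair of distinct length-2 suffixes is distinguishable by some continuation.
4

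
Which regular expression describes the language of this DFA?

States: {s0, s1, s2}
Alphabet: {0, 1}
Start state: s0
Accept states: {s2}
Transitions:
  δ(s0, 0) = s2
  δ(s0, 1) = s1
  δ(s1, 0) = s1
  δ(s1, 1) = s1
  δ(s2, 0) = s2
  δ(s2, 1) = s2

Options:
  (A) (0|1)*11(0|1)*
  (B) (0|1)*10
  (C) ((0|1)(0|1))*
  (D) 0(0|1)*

Check each option against the DFA on short strings; one disagreement eliminates an option:
  (A) (0|1)*11(0|1)*: on '0' the DFA goes s0 → s2 and accepts (s2 ∈ Accept), but the regex does not match it → eliminate
  (B) (0|1)*10: on '0' the DFA goes s0 → s2 and accepts (s2 ∈ Accept), but the regex does not match it → eliminate
  (C) ((0|1)(0|1))*: on ε the DFA stays in s0 and rejects (s0 ∉ Accept), but the regex matches it → eliminate
  (D) 0(0|1)*: agrees with the DFA on every string of length ≤ 6
Only (D) is consistent with the DFA.
(D) 0(0|1)*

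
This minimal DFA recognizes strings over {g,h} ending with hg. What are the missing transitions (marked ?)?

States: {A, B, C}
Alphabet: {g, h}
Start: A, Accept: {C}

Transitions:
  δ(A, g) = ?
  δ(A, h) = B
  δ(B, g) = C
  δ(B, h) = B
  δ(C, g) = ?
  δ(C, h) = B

From the language and accept set, identify what each state tracks — A: no suffix match; B: one trailing h; C: suffix is hg.
Each missing δ(q, a) is the state matching the new tracked value after reading a.
δ(A, g) = A; δ(C, g) = A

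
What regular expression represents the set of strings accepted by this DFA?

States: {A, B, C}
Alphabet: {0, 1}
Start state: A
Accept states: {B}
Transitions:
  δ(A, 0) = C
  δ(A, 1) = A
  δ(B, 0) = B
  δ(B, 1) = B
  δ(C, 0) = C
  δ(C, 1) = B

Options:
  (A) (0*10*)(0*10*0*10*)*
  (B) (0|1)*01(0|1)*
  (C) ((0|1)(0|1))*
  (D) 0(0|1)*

Check each option against the DFA on short strings; one disagreement eliminates an option:
  (A) (0*10*)(0*10*0*10*)*: on '1' the DFA goes A → A and rejects (A ∉ Accept), but the regex matches it → eliminate
  (B) (0|1)*01(0|1)*: agrees with the DFA on every string of length ≤ 6
  (C) ((0|1)(0|1))*: on ε the DFA stays in A and rejects (A ∉ Accept), but the regex matches it → eliminate
  (D) 0(0|1)*: on '0' the DFA goes A → C and rejects (C ∉ Accept), but the regex matches it → eliminate
Only (B) is consistent with the DFA.
(B) (0|1)*01(0|1)*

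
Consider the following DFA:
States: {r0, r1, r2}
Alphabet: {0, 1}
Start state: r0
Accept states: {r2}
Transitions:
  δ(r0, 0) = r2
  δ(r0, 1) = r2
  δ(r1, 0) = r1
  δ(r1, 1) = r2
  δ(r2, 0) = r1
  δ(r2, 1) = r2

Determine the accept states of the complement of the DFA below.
Complement accept states = All states \ Original accept states
= {r0, r1, r2} \ {r2}
{r0, r1}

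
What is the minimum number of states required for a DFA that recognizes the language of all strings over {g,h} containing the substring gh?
By Myhill–Nerode, count the distinguishable equivalence classes: three classes — no g yet / g seen but no gh / gh seen.
3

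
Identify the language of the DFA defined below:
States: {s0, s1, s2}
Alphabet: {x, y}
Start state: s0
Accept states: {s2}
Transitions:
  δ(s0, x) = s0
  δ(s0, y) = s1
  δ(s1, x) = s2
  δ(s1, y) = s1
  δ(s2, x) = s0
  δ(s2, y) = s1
Testing a few strings:
  'y' → reject
  'yxy' → reject
  'yx' → accept
  'x' → reject
State roles: s0=no suffix match; s1=one trailing y; s2=suffix is yx
All strings over {x,y} ending with yx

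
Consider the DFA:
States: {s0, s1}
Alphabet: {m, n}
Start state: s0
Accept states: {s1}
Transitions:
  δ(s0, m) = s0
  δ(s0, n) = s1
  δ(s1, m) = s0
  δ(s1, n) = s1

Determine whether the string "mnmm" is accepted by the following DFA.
Processing string "mnmm":
  s0 --m--> s0
  s0 --n--> s1
  s1 --m--> s0
  s0 --m--> s0
Final state: s0
Accept states: {s1}
No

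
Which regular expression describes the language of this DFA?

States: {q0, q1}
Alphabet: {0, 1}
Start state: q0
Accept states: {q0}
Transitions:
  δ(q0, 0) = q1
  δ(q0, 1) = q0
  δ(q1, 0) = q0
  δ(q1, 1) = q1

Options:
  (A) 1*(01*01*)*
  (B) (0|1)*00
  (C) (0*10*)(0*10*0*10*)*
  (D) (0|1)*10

Check each option against the DFA on short strings; one disagreement eliminates an option:
  (A) 1*(01*01*)*: agrees with the DFA on every string of length ≤ 6
  (B) (0|1)*00: on ε the DFA stays in q0 and accepts (q0 ∈ Accept), but the regex does not match it → eliminate
  (C) (0*10*)(0*10*0*10*)*: on ε the DFA stays in q0 and accepts (q0 ∈ Accept), but the regex does not match it → eliminate
  (D) (0|1)*10: on ε the DFA stays in q0 and accepts (q0 ∈ Accept), but the regex does not match it → eliminate
Only (A) is consistent with the DFA.
(A) 1*(01*01*)*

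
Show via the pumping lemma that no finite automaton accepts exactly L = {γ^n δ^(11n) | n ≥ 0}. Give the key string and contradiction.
Assume L is regular with pumping length p. Idea: pumping the γ-block breaks the 1:11 ratio.
Choose s = γ^p δ^(11p) (length 12p ≥ p). By the pumping lemma, s = xyz with |xy| ≤ p, |y| > 0, so y = γ^k with k ≥ 1. Then xy²z = γ^(p+k) δ^(11p). For this to be in L we would need 11p = 11(p+k), i.e. 11k = 0, contradicting k ≥ 1. So xy²z ∉ L.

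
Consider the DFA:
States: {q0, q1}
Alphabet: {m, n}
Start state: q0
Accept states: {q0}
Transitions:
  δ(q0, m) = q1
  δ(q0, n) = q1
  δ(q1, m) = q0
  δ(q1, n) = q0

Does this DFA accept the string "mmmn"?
Processing string "mmmn":
  q0 --m--> q1
  q1 --m--> q0
  q0 --m--> q1
  q1 --n--> q0
Final state: q0
Accept states: {q0}
Yes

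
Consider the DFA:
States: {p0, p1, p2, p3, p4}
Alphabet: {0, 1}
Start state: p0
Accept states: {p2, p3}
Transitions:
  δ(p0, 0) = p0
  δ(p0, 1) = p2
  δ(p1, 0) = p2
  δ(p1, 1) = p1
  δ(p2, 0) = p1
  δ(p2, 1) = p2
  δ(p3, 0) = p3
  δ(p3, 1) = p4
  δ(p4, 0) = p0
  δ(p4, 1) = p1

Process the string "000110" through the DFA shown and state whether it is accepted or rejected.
Processing string "000110":
  p0 --0--> p0
  p0 --0--> p0
  p0 --0--> p0
  p0 --1--> p2
  p2 --1--> p2
  p2 --0--> p1
Final state: p1
Accept states: {p2, p3}
No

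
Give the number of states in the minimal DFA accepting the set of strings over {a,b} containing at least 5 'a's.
By Myhill–Nerode, count the distinguishable equivalence classes: 6 classes — having seen 0, 1, …, 4, or ≥5 copies of 'a'; any two classes i < j (j ≤ 5) are distinguished by the string a^(5−j), which takes class j to 5 copies (accepted) but leaves class i below 5 (rejected).
6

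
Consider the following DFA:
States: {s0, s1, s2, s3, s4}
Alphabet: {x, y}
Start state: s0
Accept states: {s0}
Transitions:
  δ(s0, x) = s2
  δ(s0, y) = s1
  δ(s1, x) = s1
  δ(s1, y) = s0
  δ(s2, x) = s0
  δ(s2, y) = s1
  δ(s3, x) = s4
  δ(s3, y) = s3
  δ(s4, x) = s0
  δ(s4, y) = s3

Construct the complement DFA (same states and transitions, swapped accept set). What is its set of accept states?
Complement accept states = All states \ Original accept states
= {s0, s1, s2, s3, s4} \ {s0}
{s1, s2, s3, s4}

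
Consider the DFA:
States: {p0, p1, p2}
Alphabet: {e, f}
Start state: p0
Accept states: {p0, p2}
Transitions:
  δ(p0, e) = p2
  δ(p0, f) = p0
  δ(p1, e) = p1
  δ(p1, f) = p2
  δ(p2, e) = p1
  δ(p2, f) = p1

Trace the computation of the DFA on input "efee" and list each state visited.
read 'e': p0 → p2
  read 'f': p2 → p1
  read 'e': p1 → p1
  read 'e': p1 → p1
p0 -> p2 -> p1 -> p1 -> p1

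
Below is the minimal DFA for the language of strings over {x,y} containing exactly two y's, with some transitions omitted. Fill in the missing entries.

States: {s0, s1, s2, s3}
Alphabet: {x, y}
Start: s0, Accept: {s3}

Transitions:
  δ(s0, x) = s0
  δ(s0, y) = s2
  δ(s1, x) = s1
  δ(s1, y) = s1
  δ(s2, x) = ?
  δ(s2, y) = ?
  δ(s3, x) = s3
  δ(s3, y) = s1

From the language and accept set, identify what each state tracks — s0: zero y's; s1: ≥ three y's (dead); s2: one y; s3: two y's.
Each missing δ(q, a) is the state matching the new tracked value after reading a.
δ(s2, x) = s2; δ(s2, y) = s3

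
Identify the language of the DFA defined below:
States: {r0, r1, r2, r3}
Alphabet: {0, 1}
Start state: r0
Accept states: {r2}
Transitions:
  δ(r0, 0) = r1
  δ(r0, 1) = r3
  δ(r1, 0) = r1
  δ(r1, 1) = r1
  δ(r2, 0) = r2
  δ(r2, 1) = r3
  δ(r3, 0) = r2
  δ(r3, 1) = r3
Testing a few strings:
  '1110' → accept
  '100' → accept
  '111' → reject
  '1001' → reject
State roles: r0=no input read; r1=started with 0 (dead); r2=started with 1, last symbol 0; r3=started with 1, last symbol 1
All binary strings that start with 1 and end with 0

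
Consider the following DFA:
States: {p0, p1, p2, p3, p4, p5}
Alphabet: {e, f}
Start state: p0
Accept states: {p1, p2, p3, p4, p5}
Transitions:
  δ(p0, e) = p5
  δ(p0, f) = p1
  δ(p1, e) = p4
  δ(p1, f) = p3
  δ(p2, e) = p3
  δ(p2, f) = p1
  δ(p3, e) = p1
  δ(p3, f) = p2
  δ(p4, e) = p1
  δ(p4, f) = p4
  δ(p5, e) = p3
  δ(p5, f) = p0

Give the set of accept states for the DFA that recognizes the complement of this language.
Complement accept states = All states \ Original accept states
= {p0, p1, p2, p3, p4, p5} \ {p1, p2, p3, p4, p5}
{p0}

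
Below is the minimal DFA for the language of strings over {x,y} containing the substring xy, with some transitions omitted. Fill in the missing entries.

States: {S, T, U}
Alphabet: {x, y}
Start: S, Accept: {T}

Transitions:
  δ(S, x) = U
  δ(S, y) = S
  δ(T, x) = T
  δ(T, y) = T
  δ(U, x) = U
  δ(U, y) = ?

From the language and accept set, identify what each state tracks — S: no x seen yet; T: substring xy seen; U: seen a x, waiting for y.
Each missing δ(q, a) is the state matching the new tracked value after reading a.
δ(U, y) = T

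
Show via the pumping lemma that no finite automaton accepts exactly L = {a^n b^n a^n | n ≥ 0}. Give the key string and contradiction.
Assume L is regular with pumping length p. Idea: pumping the first a-block unbalances it against the other two.
Choose s = a^p b^p a^p ∈ L (|s| = 3p ≥ p). By the pumping lemma, s = xyz with |xy| ≤ p, |y| > 0, so y = a^k with k ≥ 1, inside the first a-block. Then xy²z = a^(p+k) b^p a^p. The first block has length p+k ≠ p, so the three block lengths are no longer equal and xy²z ∉ L.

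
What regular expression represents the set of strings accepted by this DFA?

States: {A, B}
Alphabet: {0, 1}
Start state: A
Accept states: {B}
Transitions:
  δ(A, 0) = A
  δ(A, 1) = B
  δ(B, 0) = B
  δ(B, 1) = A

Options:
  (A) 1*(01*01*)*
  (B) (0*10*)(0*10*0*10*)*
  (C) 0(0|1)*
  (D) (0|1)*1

Check each option against the DFA on short strings; one disagreement eliminates an option:
  (A) 1*(01*01*)*: on ε the DFA stays in A and rejects (A ∉ Accept), but the regex matches it → eliminate
  (B) (0*10*)(0*10*0*10*)*: agrees with the DFA on every string of length ≤ 6
  (C) 0(0|1)*: on '0' the DFA goes A → A and rejects (A ∉ Accept), but the regex matches it → eliminate
  (D) (0|1)*1: on '10' the DFA goes A → B → B and accepts (B ∈ Accept), but the regex does not match it → eliminate
Only (B) is consistent with the DFA.
(B) (0*10*)(0*10*0*10*)*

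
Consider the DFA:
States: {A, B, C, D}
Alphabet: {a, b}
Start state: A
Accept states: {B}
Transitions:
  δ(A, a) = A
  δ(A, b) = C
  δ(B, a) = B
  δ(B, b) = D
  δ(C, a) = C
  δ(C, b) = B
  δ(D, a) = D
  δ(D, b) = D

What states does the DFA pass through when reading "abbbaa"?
read 'a': A → A
  read 'b': A → C
  read 'b': C → B
  read 'b': B → D
  read 'a': D → D
  read 'a': D → D
A -> A -> C -> B -> D -> D -> D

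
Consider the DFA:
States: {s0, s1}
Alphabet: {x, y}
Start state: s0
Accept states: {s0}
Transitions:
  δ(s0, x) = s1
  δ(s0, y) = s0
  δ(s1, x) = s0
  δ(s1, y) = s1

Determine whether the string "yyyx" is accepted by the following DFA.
Processing string "yyyx":
  s0 --y--> s0
  s0 --y--> s0
  s0 --y--> s0
  s0 --x--> s1
Final state: s1
Accept states: {s0}
No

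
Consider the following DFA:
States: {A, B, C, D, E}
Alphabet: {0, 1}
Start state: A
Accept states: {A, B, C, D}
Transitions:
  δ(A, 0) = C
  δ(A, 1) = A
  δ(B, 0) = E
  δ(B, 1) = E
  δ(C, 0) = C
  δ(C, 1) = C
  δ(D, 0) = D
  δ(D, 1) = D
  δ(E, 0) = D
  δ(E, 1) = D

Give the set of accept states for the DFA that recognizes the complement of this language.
Complement accept states = All states \ Original accept states
= {A, B, C, D, E} \ {A, B, C, D}
{E}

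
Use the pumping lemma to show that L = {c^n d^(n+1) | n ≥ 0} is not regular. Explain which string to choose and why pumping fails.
Assume L is regular with pumping length p. Idea: pumping the c-block breaks the fixed offset of 1.
Choose s = c^p d^(p+1) ∈ L. By the pumping lemma, s = xyz with |xy| ≤ p, |y| > 0, so y = c^k with k ≥ 1. Then xy²z = c^(p+k) d^(p+1). For this to be in L we would need p+1 = (p+k)+1, i.e. k = 0, contradicting k ≥ 1. So xy²z ∉ L.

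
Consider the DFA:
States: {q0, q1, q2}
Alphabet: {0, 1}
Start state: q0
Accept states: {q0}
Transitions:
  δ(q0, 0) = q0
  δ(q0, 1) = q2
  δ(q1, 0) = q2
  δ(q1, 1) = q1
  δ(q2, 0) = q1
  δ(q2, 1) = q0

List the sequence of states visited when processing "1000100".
read '1': q0 → q2
  read '0': q2 → q1
  read '0': q1 → q2
  read '0': q2 → q1
  read '1': q1 → q1
  read '0': q1 → q2
  read '0': q2 → q1
q0 -> q2 -> q1 -> q2 -> q1 -> q1 -> q2 -> q1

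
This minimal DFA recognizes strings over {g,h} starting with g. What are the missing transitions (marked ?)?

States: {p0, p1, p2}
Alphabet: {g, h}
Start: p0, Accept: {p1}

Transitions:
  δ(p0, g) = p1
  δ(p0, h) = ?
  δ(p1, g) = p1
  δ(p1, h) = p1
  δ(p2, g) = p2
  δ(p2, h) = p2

From the language and accept set, identify what each state tracks — p0: no input read; p1: started with g; p2: started with h (dead).
Each missing δ(q, a) is the state matching the new tracked value after reading a.
δ(p0, h) = p2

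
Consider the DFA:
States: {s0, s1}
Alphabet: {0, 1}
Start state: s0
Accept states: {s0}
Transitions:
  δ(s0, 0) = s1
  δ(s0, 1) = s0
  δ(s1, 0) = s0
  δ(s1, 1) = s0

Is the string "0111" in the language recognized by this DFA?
Processing string "0111":
  s0 --0--> s1
  s1 --1--> s0
  s0 --1--> s0
  s0 --1--> s0
Final state: s0
Accept states: {s0}
Yes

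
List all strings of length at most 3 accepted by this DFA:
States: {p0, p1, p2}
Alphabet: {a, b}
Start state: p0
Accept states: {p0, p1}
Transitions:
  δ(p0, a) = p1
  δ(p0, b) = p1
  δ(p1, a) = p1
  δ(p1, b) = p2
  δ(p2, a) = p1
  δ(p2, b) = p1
ε, a, b, aa, ba, aaa, aba, abb, baa, bba, bbb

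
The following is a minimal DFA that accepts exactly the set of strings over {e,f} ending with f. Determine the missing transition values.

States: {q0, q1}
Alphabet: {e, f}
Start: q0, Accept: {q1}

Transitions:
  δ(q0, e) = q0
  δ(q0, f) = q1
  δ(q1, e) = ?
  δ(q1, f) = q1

From the language and accept set, identify what each state tracks — q0: last symbol not f; q1: last symbol is f.
Each missing δ(q, a) is the state matching the new tracked value after reading a.
δ(q1, e) = q0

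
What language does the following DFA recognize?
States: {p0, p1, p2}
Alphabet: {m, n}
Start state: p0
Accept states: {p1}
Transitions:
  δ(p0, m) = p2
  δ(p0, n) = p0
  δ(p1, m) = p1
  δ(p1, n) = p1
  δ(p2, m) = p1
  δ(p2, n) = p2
Testing a few strings:
  'm' → reject
  'mmmn' → accept
  'nnn' → reject
  'n' → reject
State roles: p0=zero m's seen; p1=≥ two m's seen; p2=one m seen
All strings over {m,n} containing at least two m's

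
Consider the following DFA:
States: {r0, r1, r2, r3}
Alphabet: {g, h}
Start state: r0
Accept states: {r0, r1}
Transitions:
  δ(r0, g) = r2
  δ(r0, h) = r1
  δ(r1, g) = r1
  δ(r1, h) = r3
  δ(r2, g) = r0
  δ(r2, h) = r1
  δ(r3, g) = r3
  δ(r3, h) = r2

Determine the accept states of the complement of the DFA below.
Complement accept states = All states \ Original accept states
= {r0, r1, r2, r3} \ {r0, r1}
{r2, r3}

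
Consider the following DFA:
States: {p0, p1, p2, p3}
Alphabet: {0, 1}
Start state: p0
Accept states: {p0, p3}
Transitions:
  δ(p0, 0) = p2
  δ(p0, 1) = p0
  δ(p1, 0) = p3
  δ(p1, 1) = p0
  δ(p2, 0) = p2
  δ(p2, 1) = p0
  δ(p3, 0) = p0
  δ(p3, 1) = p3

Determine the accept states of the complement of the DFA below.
Complement accept states = All states \ Original accept states
= {p0, p1, p2, p3} \ {p0, p3}
{p1, p2}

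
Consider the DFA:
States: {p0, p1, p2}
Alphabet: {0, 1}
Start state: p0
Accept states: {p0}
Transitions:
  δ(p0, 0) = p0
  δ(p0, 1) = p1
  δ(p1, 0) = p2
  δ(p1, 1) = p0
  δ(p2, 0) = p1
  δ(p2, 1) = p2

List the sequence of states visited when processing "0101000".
read '0': p0 → p0
  read '1': p0 → p1
  read '0': p1 → p2
  read '1': p2 → p2
  read '0': p2 → p1
  read '0': p1 → p2
  read '0': p2 → p1
p0 -> p0 -> p1 -> p2 -> p2 -> p1 -> p2 -> p1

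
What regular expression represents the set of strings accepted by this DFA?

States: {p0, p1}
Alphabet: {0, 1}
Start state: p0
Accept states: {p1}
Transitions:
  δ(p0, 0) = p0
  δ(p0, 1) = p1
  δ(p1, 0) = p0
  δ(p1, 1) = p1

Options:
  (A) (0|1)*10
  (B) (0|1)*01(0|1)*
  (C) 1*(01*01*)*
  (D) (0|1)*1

Check each option against the DFA on short strings; one disagreement eliminates an option:
  (A) (0|1)*10: on '1' the DFA goes p0 → p1 and accepts (p1 ∈ Accept), but the regex does not match it → eliminate
  (B) (0|1)*01(0|1)*: on '1' the DFA goes p0 → p1 and accepts (p1 ∈ Accept), but the regex does not match it → eliminate
  (C) 1*(01*01*)*: on ε the DFA stays in p0 and rejects (p0 ∉ Accept), but the regex matches it → eliminate
  (D) (0|1)*1: agrees with the DFA on every string of length ≤ 6
Only (D) is consistent with the DFA.
(D) (0|1)*1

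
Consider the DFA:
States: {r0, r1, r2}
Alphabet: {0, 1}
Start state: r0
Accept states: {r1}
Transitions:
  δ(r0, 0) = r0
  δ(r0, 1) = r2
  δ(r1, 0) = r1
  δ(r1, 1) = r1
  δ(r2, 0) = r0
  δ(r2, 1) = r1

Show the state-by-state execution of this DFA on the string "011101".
read '0': r0 → r0
  read '1': r0 → r2
  read '1': r2 → r1
  read '1': r1 → r1
  read '0': r1 → r1
  read '1': r1 → r1
r0 -> r0 -> r2 -> r1 -> r1 -> r1 -> r1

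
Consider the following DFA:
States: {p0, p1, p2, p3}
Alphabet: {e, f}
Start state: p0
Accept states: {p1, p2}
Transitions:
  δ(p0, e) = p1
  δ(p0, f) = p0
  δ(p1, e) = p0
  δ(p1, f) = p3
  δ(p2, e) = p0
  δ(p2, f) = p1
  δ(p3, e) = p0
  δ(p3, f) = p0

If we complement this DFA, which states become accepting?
Complement accept states = All states \ Original accept states
= {p0, p1, p2, p3} \ {p1, p2}
{p0, p3}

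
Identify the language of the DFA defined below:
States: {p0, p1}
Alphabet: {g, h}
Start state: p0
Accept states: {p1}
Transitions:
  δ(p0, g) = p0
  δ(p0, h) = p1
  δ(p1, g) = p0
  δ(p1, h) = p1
Testing a few strings:
  'hg' → reject
  'hh' → accept
  'hgg' → reject
  'gh' → accept
State roles: p0=last symbol not h; p1=last symbol is h
All strings over {g,h} ending with h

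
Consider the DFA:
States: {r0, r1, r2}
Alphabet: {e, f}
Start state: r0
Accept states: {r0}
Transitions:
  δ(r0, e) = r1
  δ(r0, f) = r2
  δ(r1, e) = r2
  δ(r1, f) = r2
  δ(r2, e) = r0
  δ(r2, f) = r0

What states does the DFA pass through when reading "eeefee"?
read 'e': r0 → r1
  read 'e': r1 → r2
  read 'e': r2 → r0
  read 'f': r0 → r2
  read 'e': r2 → r0
  read 'e': r0 → r1
r0 -> r1 -> r2 -> r0 -> r2 -> r0 -> r1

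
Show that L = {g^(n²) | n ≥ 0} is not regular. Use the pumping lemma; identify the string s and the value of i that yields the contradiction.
Assume L is regular with pumping length p. Idea: pumping adds a fixed amount, but gaps between consecutive squares grow.
Choose s = g^(p²) (length p² ≥ p). By the pumping lemma, s = xyz with |xy| ≤ p, |y| > 0, so |y| = k with 1 ≤ k ≤ p. Then |xy²z| = p²+k. Since p² < p²+k ≤ p²+p < (p+1)², the length p²+k lies strictly between consecutive squares, so it is not a perfect square and xy²z ∉ L.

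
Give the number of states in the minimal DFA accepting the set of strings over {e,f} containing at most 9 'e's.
By Myhill–Nerode, count the distinguishable equivalence classes: 11 classes — having seen 0, 1, …, 9, or >9 copies of 'e'; counts 0 through 9 are accepting and >9 is dead.
11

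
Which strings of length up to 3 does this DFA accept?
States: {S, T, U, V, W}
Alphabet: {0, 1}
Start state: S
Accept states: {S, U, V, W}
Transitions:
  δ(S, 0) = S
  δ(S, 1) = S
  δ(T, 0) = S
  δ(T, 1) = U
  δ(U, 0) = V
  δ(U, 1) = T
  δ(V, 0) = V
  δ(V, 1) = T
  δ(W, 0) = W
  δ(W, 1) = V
ε, 0, 1, 00, 01, 10, 11, 000, 001, 010, 011, 100, 101, 110, 111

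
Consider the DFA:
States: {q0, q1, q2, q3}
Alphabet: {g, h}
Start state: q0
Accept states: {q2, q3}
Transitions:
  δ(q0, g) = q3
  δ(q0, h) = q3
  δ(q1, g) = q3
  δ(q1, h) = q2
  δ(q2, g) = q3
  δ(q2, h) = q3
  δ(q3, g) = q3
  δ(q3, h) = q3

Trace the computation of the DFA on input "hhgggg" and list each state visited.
read 'h': q0 → q3
  read 'h': q3 → q3
  read 'g': q3 → q3
  read 'g': q3 → q3
  read 'g': q3 → q3
  read 'g': q3 → q3
q0 -> q3 -> q3 -> q3 -> q3 -> q3 -> q3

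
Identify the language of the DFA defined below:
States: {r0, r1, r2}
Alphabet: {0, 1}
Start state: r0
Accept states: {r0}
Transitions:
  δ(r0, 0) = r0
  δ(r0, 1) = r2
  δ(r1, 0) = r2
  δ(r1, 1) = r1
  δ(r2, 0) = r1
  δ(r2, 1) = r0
Testing a few strings:
  '111' → reject
  '0001' → reject
  '011' → accept
  '0' → accept
State roles: r0=value ≡ 0 (mod 3); r1=value ≡ 2 (mod 3); r2=value ≡ 1 (mod 3)
All binary strings representing a multiple of 3 (read in base 2; leading zeros allowed and ε counts as 0)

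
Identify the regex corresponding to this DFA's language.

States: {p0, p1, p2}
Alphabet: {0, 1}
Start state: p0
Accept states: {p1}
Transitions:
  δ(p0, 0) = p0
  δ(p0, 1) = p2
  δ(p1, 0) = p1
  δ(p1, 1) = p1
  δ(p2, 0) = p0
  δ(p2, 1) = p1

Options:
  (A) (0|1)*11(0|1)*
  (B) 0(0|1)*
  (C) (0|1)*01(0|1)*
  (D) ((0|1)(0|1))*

Check each option against the DFA on short strings; one disagreement eliminates an option:
  (A) (0|1)*11(0|1)*: agrees with the DFA on every string of length ≤ 6
  (B) 0(0|1)*: on '0' the DFA goes p0 → p0 and rejects (p0 ∉ Accept), but the regex matches it → eliminate
  (C) (0|1)*01(0|1)*: on '01' the DFA goes p0 → p0 → p2 and rejects (p2 ∉ Accept), but the regex matches it → eliminate
  (D) ((0|1)(0|1))*: on ε the DFA stays in p0 and rejects (p0 ∉ Accept), but the regex matches it → eliminate
Only (A) is consistent with the DFA.
(A) (0|1)*11(0|1)*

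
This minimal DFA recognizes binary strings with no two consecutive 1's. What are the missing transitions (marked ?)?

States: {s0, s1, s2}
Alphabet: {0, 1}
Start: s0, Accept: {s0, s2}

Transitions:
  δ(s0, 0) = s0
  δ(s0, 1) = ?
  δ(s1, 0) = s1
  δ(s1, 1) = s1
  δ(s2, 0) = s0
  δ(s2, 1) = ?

From the language and accept set, identify what each state tracks — s0: last symbol not 1 (ok); s1: saw 11 (dead); s2: last symbol 1 (ok).
Each missing δ(q, a) is the state matching the new tracked value after reading a.
δ(s0, 1) = s2; δ(s2, 1) = s1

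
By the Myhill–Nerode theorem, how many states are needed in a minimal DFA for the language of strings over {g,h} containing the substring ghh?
By Myhill–Nerode, count the distinguishable equivalence classes: 4 classes — one per longest suffix of the input that is a prefix of 'ghh' (lengths 0 through 2), plus an absorbing 'already seen ghh' class.
4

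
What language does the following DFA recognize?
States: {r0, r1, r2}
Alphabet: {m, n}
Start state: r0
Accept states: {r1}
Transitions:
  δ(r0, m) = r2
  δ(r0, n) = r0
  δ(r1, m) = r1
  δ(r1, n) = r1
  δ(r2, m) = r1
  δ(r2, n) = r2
Testing a few strings:
  'mmmn' → accept
  'nmnm' → accept
  'mn' → reject
  'mnmm' → accept
State roles: r0=zero m's seen; r1=≥ two m's seen; r2=one m seen
All strings over {m,n} containing at least two m's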